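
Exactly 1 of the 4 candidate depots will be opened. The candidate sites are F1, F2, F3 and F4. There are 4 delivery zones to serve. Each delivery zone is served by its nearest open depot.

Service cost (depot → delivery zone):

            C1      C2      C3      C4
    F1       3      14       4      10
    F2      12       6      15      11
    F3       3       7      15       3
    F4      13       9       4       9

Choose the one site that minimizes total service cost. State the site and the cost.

Choose F3 only; total service cost 28.

With exactly 1 open, each delivery zone uses its cheapest among the chosen.
{F3}: C1→F3 3, C2→F3 7, C3→F3 15, C4→F3 3. Service cost 28.
{F1}: service cost 31
{F4}: service cost 35
Among all 4 size-1 choices, {F3} is lowest.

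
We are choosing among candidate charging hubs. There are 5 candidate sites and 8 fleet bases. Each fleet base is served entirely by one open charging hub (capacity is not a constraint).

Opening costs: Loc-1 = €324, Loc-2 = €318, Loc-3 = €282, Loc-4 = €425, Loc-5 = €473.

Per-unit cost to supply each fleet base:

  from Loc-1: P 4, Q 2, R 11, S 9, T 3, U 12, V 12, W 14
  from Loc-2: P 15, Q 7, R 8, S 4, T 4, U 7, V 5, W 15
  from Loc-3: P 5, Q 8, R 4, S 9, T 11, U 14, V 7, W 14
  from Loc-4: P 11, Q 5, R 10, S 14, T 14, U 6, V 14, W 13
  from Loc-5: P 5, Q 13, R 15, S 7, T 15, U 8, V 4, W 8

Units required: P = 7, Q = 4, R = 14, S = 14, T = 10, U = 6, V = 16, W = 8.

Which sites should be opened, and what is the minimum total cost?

For any fixed open set, each fleet base goes to its cheapest open site; total = fixed + service.
{Loc-2}: P→Loc-2 15·7=105, Q→Loc-2 7·4=28, R→Loc-2 8·14=112, S→Loc-2 4·14=56, T→Loc-2 4·10=40, U→Loc-2 7·6=42, V→Loc-2 5·16=80, W→Loc-2 15·8=120. Service 583; fixed 318; total 901.
{Loc-3}: P→Loc-3 5·7=35, Q→Loc-3 8·4=32, R→Loc-3 4·14=56, S→Loc-3 9·14=126, T→Loc-3 11·10=110, U→Loc-3 14·6=84, V→Loc-3 7·16=112, W→Loc-3 14·8=112. Service 667; fixed 282; total 949.
{Loc-1}: P→Loc-1 4·7=28, Q→Loc-1 2·4=8, R→Loc-1 11·14=154, S→Loc-1 9·14=126, T→Loc-1 3·10=30, U→Loc-1 12·6=72, V→Loc-1 12·16=192, W→Loc-1 14·8=112. Service 722; fixed 324; total 1046.
{Loc-1, Loc-2, Loc-3, Loc-4, Loc-5}: service 342 + fixed 1822 = 2164
No other subset beats 901.

Open Loc-2 only; minimum total cost 901.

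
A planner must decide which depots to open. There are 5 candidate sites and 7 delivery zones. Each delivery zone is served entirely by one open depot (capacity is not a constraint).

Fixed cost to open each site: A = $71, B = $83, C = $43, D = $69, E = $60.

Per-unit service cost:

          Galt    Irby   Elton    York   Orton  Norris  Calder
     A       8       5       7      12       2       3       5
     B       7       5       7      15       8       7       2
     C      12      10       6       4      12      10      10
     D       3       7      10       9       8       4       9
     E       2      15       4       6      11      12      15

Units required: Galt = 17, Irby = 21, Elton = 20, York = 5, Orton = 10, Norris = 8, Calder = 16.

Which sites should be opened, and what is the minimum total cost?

For any fixed open set, each delivery zone goes to its cheapest open site; total = fixed + service.
{A, E}: Galt→E 2·17=34, Irby→A 5·21=105, Elton→E 4·20=80, York→E 6·5=30, Orton→A 2·10=20, Norris→A 3·8=24, Calder→A 5·16=80. Service 373; fixed 131; total 504.
{A, C, E}: service 363 + fixed 174 = 537
{A, B, E}: Galt→E 2·17=34, Irby→A 5·21=105, Elton→E 4·20=80, York→E 6·5=30, Orton→A 2·10=20, Norris→A 3·8=24, Calder→B 2·16=32. Service 325; fixed 214; total 539.
{A, B, C, D, E}: Galt→E 2·17=34, Irby→A 5·21=105, Elton→E 4·20=80, York→C 4·5=20, Orton→A 2·10=20, Norris→A 3·8=24, Calder→B 2·16=32. Service 315; fixed 326; total 641.
No other subset beats 504.

Open A and E; minimum total cost 504.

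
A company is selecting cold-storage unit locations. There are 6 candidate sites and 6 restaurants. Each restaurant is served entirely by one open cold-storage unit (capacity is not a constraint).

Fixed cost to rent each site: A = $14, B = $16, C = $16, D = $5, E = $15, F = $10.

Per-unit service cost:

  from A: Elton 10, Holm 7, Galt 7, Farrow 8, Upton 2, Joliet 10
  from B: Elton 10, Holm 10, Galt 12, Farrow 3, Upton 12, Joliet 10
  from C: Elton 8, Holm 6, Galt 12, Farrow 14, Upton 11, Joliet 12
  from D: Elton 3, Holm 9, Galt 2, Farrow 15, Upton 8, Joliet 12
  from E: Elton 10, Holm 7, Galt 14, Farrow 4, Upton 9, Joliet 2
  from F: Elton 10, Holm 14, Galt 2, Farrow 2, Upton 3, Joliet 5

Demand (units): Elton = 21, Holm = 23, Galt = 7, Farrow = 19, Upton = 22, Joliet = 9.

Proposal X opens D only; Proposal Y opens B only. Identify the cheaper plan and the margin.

Proposal X: {D}: Elton→D 3·21=63, Holm→D 9·23=207, Galt→D 2·7=14, Farrow→D 15·19=285, Upton→D 8·22=176, Joliet→D 12·9=108. Service 853; fixed 5; total 858.
Proposal Y: {B}: Elton→B 10·21=210, Holm→B 10·23=230, Galt→B 12·7=84, Farrow→B 3·19=57, Upton→B 12·22=264, Joliet→B 10·9=90. Service 935; fixed 16; total 951.
Difference: |858 − 951| = 93.

Proposal X is cheaper by 93.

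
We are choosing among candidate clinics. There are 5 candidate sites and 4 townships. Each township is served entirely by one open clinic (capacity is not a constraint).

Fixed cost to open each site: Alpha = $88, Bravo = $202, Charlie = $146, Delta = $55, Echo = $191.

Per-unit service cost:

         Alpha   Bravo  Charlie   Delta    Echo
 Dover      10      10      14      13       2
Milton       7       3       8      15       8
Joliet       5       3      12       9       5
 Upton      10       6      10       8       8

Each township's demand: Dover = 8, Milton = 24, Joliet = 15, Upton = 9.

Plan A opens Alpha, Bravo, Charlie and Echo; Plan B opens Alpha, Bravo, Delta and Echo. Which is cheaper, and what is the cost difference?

Plan A: {Alpha, Bravo, Charlie, Echo}: Dover→Echo 2·8=16, Milton→Bravo 3·24=72, Joliet→Bravo 3·15=45, Upton→Bravo 6·9=54. Service 187; fixed 627; total 814.
Plan B: {Alpha, Bravo, Delta, Echo}: Dover→Echo 2·8=16, Milton→Bravo 3·24=72, Joliet→Bravo 3·15=45, Upton→Bravo 6·9=54. Service 187; fixed 536; total 723.
Difference: |814 − 723| = 91.

Plan B is cheaper by 91.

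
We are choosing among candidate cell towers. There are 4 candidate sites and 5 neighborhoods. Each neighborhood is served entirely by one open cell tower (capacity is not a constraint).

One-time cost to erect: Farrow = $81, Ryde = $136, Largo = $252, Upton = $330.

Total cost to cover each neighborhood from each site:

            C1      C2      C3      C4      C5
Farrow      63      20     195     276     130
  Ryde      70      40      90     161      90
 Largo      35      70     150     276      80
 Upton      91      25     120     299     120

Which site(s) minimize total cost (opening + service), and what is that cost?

Open Ryde only; minimum total cost 587.

For any fixed open set, each neighborhood goes to its cheapest open site; total = fixed + service.
{Ryde}: C1→Ryde 70, C2→Ryde 40, C3→Ryde 90, C4→Ryde 161, C5→Ryde 90. Service 451; fixed 136; total 587.
{Farrow, Ryde}: C1→Farrow 63, C2→Farrow 20, C3→Ryde 90, C4→Ryde 161, C5→Ryde 90. Service 424; fixed 217; total 641.
{Farrow}: service 684 + fixed 81 = 765
{Farrow, Ryde, Largo, Upton}: service 386 + fixed 799 = 1185
No other subset beats 587.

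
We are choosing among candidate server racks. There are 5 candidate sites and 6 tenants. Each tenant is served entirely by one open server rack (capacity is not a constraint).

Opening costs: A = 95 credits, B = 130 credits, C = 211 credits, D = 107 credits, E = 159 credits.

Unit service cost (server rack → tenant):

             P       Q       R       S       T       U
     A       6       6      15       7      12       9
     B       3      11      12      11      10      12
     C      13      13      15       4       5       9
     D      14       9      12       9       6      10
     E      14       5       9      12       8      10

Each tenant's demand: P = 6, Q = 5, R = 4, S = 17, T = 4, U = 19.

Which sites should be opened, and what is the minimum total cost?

For any fixed open set, each tenant goes to its cheapest open site; total = fixed + service.
{A}: P→A 6·6=36, Q→A 6·5=30, R→A 15·4=60, S→A 7·17=119, T→A 12·4=48, U→A 9·19=171. Service 464; fixed 95; total 559.
{A, D}: P→A 6·6=36, Q→A 6·5=30, R→D 12·4=48, S→A 7·17=119, T→D 6·4=24, U→A 9·19=171. Service 428; fixed 202; total 630.
{A, B}: service 426 + fixed 225 = 651
{A, B, C, D, E}: P→B 3·6=18, Q→E 5·5=25, R→E 9·4=36, S→C 4·17=68, T→C 5·4=20, U→A 9·19=171. Service 338; fixed 702; total 1040.
No other subset beats 559.

Open A only; minimum total cost 559.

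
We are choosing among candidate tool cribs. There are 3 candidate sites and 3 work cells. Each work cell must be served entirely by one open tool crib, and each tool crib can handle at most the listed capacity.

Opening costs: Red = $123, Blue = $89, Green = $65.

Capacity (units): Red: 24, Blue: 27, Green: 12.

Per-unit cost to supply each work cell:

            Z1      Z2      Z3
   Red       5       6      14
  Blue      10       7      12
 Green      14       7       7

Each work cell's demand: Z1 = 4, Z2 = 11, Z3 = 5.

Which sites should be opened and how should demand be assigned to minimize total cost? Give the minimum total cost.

Minimum total cost: 266

Open {Blue}: Z1→Blue 10·4=40, Z2→Blue 7·11=77, Z3→Blue 12·5=60.
Loads: Blue carries 20/27. Service 177; fixed 89; total 266.
Next best feasible plan costs 279.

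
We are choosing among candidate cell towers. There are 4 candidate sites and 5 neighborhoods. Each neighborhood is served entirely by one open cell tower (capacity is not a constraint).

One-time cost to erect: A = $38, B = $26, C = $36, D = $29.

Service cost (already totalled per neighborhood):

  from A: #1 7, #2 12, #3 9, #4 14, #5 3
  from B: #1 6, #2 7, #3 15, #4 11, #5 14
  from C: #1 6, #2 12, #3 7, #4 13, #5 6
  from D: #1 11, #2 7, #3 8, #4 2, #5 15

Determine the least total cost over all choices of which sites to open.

Minimum total cost: 72

For any fixed open set, each neighborhood goes to its cheapest open site; total = fixed + service.
{D}: #1→D 11, #2→D 7, #3→D 8, #4→D 2, #5→D 15. Service 43; fixed 29; total 72.
{B}: service 53 + fixed 26 = 79
{C}: service 44 + fixed 36 = 80
{A, B, C, D}: service 25 + fixed 129 = 154
No other subset beats 72.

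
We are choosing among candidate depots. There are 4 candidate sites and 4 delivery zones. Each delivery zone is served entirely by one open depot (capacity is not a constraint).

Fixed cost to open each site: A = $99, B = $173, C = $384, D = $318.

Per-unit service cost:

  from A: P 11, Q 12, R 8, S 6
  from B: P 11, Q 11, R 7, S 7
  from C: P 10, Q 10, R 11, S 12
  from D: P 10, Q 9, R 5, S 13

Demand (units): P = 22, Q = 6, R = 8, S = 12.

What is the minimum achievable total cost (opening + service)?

Minimum total cost: 549

For any fixed open set, each delivery zone goes to its cheapest open site; total = fixed + service.
{A}: P→A 11·22=242, Q→A 12·6=72, R→A 8·8=64, S→A 6·12=72. Service 450; fixed 99; total 549.
{B}: service 448 + fixed 173 = 621
{A, B}: service 436 + fixed 272 = 708
{A, B, C, D}: P→C 10·22=220, Q→D 9·6=54, R→D 5·8=40, S→A 6·12=72. Service 386; fixed 974; total 1360.
No other subset beats 549.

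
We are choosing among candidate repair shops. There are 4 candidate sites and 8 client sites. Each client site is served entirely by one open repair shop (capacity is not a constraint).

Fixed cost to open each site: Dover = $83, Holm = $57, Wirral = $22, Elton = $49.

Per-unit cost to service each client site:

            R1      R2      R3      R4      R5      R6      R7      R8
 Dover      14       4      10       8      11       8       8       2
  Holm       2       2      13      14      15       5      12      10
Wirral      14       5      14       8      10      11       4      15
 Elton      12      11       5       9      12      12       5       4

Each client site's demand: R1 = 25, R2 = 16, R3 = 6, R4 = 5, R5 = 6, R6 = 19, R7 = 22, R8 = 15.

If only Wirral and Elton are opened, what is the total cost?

Total cost: 938

Each client site is assigned to its cheapest site among the open ones.
{Wirral, Elton}: R1→Elton 12·25=300, R2→Wirral 5·16=80, R3→Elton 5·6=30, R4→Wirral 8·5=40, R5→Wirral 10·6=60, R6→Wirral 11·19=209, R7→Wirral 4·22=88, R8→Elton 4·15=60. Service 867; fixed 71; total 938.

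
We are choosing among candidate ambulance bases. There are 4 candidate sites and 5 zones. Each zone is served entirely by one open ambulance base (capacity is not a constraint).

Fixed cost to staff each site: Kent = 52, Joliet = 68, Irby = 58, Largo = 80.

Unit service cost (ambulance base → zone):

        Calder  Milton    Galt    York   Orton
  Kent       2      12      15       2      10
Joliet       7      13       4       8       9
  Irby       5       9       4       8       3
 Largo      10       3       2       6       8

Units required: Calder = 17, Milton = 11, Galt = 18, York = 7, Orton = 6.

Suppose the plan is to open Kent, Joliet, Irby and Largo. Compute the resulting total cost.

Total cost: 393

Each zone is assigned to its cheapest site among the open ones.
{Kent, Joliet, Irby, Largo}: Calder→Kent 2·17=34, Milton→Largo 3·11=33, Galt→Largo 2·18=36, York→Kent 2·7=14, Orton→Irby 3·6=18. Service 135; fixed 258; total 393.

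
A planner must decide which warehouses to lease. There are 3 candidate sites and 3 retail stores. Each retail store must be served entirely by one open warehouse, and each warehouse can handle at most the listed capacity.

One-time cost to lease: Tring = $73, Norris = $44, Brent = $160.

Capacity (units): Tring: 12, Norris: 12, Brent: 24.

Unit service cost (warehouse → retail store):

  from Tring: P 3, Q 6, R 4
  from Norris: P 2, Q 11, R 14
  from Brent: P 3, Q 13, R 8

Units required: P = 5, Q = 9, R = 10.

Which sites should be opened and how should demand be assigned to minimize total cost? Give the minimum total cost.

Open {Brent}: P→Brent 3·5=15, Q→Brent 13·9=117, R→Brent 8·10=80.
Loads: Brent carries 24/24. Service 212; fixed 160; total 372.
Next best feasible plan costs 382.

Minimum total cost: 372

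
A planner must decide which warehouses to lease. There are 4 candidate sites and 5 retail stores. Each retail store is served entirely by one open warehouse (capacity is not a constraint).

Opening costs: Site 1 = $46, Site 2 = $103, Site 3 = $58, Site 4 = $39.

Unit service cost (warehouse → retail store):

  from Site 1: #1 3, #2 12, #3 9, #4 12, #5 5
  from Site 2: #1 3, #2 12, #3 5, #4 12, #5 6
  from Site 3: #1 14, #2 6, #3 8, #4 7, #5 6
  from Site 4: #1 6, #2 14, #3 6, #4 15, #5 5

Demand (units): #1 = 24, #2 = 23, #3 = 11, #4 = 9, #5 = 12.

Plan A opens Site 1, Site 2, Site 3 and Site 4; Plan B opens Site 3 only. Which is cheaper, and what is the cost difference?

Plan A is cheaper by 121.

Plan A: {Site 1, Site 2, Site 3, Site 4}: #1→Site 1 3·24=72, #2→Site 3 6·23=138, #3→Site 2 5·11=55, #4→Site 3 7·9=63, #5→Site 1 5·12=60. Service 388; fixed 246; total 634.
Plan B: {Site 3}: #1→Site 3 14·24=336, #2→Site 3 6·23=138, #3→Site 3 8·11=88, #4→Site 3 7·9=63, #5→Site 3 6·12=72. Service 697; fixed 58; total 755.
Difference: |634 − 755| = 121.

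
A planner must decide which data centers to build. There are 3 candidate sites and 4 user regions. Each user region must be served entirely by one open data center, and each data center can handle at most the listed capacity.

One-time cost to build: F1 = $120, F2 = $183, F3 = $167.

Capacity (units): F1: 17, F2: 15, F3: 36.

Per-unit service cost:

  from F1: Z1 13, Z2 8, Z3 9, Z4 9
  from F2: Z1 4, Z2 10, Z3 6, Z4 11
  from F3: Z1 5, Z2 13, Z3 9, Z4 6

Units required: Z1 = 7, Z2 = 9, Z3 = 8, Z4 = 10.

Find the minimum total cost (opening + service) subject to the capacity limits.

Open {F3}: Z1→F3 5·7=35, Z2→F3 13·9=117, Z3→F3 9·8=72, Z4→F3 6·10=60.
Loads: F3 carries 34/36. Service 284; fixed 167; total 451.
Next best feasible plan costs 526.

Minimum total cost: 451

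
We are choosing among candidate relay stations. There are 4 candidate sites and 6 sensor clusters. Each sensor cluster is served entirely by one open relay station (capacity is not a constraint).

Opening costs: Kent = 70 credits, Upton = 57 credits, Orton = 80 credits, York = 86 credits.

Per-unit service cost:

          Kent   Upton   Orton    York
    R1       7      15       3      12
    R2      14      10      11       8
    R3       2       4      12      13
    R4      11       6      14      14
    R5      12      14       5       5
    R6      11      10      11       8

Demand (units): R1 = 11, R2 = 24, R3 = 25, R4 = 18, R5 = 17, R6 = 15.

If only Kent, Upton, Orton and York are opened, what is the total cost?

Total cost: 881

Each sensor cluster is assigned to its cheapest site among the open ones.
{Kent, Upton, Orton, York}: R1→Orton 3·11=33, R2→York 8·24=192, R3→Kent 2·25=50, R4→Upton 6·18=108, R5→Orton 5·17=85, R6→York 8·15=120. Service 588; fixed 293; total 881.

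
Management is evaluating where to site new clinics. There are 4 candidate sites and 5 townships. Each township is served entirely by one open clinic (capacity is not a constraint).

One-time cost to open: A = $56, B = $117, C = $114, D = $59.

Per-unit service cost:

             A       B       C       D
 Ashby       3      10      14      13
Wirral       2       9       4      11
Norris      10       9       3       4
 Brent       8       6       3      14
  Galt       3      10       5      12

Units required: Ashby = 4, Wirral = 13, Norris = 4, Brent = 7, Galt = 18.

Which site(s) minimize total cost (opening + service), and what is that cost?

For any fixed open set, each township goes to its cheapest open site; total = fixed + service.
{A}: Ashby→A 3·4=12, Wirral→A 2·13=26, Norris→A 10·4=40, Brent→A 8·7=56, Galt→A 3·18=54. Service 188; fixed 56; total 244.
{A, D}: service 164 + fixed 115 = 279
{A, C}: Ashby→A 3·4=12, Wirral→A 2·13=26, Norris→C 3·4=12, Brent→C 3·7=21, Galt→A 3·18=54. Service 125; fixed 170; total 295.
{A, B, C, D}: service 125 + fixed 346 = 471
(All 15 nonempty subsets were checked; A only is lowest.)

Open A only; minimum total cost 244.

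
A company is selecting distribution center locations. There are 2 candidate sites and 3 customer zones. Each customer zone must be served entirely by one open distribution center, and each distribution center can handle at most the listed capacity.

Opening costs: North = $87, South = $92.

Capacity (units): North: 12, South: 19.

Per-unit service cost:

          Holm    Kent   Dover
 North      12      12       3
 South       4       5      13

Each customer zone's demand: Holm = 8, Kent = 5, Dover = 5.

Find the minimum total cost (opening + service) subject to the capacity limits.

Minimum total cost: 214

Open {South}: Holm→South 4·8=32, Kent→South 5·5=25, Dover→South 13·5=65.
Loads: South carries 18/19. Service 122; fixed 92; total 214.
Next best feasible plan costs 251.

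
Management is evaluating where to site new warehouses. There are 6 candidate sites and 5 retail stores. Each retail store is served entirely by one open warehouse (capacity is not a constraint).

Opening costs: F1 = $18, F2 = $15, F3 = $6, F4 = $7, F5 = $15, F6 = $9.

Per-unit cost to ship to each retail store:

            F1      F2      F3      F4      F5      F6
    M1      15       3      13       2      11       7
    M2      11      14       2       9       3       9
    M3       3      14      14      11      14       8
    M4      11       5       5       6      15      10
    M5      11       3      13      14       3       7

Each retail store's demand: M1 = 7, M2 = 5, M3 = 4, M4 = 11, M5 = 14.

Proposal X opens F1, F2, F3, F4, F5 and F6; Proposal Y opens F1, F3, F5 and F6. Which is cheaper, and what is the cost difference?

Proposal X: {F1, F2, F3, F4, F5, F6}: M1→F4 2·7=14, M2→F3 2·5=10, M3→F1 3·4=12, M4→F2 5·11=55, M5→F2 3·14=42. Service 133; fixed 70; total 203.
Proposal Y: {F1, F3, F5, F6}: M1→F6 7·7=49, M2→F3 2·5=10, M3→F1 3·4=12, M4→F3 5·11=55, M5→F5 3·14=42. Service 168; fixed 48; total 216.
Difference: |203 − 216| = 13.

Proposal X is cheaper by 13.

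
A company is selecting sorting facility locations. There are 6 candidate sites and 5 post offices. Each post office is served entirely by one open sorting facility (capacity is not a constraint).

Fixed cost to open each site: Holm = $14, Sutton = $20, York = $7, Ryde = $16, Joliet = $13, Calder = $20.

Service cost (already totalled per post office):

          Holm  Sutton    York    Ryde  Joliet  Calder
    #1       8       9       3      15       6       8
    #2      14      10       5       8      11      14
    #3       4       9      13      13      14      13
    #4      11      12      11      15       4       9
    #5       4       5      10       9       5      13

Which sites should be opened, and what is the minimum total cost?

Open Holm and York; minimum total cost 48.

For any fixed open set, each post office goes to its cheapest open site; total = fixed + service.
{Holm, York}: #1→York 3, #2→York 5, #3→Holm 4, #4→Holm 11, #5→Holm 4. Service 27; fixed 21; total 48.
{York}: service 42 + fixed 7 = 49
{York, Joliet}: #1→York 3, #2→York 5, #3→York 13, #4→Joliet 4, #5→Joliet 5. Service 30; fixed 20; total 50.
{Holm, Sutton, York, Ryde, Joliet, Calder}: #1→York 3, #2→York 5, #3→Holm 4, #4→Joliet 4, #5→Holm 4. Service 20; fixed 90; total 110.
No other subset beats 48.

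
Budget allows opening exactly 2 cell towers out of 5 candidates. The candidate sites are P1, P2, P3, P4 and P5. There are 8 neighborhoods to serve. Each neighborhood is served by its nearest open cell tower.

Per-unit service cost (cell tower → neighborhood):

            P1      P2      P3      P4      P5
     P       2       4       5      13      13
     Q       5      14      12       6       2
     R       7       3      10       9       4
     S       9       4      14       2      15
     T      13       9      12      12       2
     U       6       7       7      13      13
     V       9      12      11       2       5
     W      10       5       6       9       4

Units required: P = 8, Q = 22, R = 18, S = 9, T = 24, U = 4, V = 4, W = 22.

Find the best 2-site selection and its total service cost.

With exactly 2 open, each neighborhood uses its cheapest among the chosen.
{P2, P5}: P→P2 4·8=32, Q→P5 2·22=44, R→P2 3·18=54, S→P2 4·9=36, T→P5 2·24=48, U→P2 7·4=28, V→P5 5·4=20, W→P5 4·22=88. Service cost 350.
{P1, P5}: service cost 393
{P4, P5}: service cost 434
Among all 10 size-2 choices, {P2, P5} is lowest.

Choose P2 and P5; total service cost 350.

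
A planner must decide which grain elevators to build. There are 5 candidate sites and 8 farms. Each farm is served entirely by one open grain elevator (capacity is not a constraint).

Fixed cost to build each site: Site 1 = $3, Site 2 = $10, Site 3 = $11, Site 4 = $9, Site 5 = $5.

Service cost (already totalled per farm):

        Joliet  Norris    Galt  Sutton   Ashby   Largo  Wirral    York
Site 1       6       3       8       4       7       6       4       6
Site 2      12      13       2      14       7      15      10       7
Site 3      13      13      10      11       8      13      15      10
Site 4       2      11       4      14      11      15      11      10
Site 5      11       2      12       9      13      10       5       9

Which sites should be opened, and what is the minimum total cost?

For any fixed open set, each farm goes to its cheapest open site; total = fixed + service.
{Site 1}: Joliet→Site 1 6, Norris→Site 1 3, Galt→Site 1 8, Sutton→Site 1 4, Ashby→Site 1 7, Largo→Site 1 6, Wirral→Site 1 4, York→Site 1 6. Service 44; fixed 3; total 47.
{Site 1, Site 4}: service 36 + fixed 12 = 48
{Site 1, Site 2}: service 38 + fixed 13 = 51
{Site 1, Site 2, Site 3, Site 4, Site 5}: service 33 + fixed 38 = 71
No other subset beats 47.

Open Site 1 only; minimum total cost 47.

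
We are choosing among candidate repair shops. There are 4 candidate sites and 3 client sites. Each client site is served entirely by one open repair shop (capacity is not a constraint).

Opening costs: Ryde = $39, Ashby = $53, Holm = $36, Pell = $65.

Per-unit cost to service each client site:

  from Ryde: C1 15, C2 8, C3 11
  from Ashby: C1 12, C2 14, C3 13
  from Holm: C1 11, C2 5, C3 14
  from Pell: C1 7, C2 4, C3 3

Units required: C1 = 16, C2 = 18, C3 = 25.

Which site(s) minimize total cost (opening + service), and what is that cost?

Open Pell only; minimum total cost 324.

For any fixed open set, each client site goes to its cheapest open site; total = fixed + service.
{Pell}: C1→Pell 7·16=112, C2→Pell 4·18=72, C3→Pell 3·25=75. Service 259; fixed 65; total 324.
{Holm, Pell}: service 259 + fixed 101 = 360
{Ryde, Pell}: service 259 + fixed 104 = 363
{Ryde, Ashby, Holm, Pell}: service 259 + fixed 193 = 452
(All 15 nonempty subsets were checked; Pell only is lowest.)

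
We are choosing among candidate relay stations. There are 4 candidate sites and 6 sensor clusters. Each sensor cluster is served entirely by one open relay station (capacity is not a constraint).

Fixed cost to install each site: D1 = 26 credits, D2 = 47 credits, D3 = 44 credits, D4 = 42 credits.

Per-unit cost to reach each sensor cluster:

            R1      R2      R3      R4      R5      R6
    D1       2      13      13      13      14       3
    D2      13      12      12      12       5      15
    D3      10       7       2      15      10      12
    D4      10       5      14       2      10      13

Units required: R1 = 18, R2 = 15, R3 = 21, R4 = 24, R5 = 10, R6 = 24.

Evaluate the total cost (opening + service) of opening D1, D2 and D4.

Total cost: 648

Each sensor cluster is assigned to its cheapest site among the open ones.
{D1, D2, D4}: R1→D1 2·18=36, R2→D4 5·15=75, R3→D2 12·21=252, R4→D4 2·24=48, R5→D2 5·10=50, R6→D1 3·24=72. Service 533; fixed 115; total 648.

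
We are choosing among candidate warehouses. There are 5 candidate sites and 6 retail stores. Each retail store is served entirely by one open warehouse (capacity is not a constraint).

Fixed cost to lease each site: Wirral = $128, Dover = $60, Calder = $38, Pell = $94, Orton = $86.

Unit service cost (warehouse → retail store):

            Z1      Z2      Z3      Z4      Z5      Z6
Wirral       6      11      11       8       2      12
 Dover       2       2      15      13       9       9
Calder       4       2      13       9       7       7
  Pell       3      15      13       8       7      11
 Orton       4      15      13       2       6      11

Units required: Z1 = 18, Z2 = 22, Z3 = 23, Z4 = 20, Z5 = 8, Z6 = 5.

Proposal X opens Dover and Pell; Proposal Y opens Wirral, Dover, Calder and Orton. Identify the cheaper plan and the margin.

Proposal X: {Dover, Pell}: Z1→Dover 2·18=36, Z2→Dover 2·22=44, Z3→Pell 13·23=299, Z4→Pell 8·20=160, Z5→Pell 7·8=56, Z6→Dover 9·5=45. Service 640; fixed 154; total 794.
Proposal Y: {Wirral, Dover, Calder, Orton}: Z1→Dover 2·18=36, Z2→Dover 2·22=44, Z3→Wirral 11·23=253, Z4→Orton 2·20=40, Z5→Wirral 2·8=16, Z6→Calder 7·5=35. Service 424; fixed 312; total 736.
Difference: |794 − 736| = 58.

Proposal Y is cheaper by 58.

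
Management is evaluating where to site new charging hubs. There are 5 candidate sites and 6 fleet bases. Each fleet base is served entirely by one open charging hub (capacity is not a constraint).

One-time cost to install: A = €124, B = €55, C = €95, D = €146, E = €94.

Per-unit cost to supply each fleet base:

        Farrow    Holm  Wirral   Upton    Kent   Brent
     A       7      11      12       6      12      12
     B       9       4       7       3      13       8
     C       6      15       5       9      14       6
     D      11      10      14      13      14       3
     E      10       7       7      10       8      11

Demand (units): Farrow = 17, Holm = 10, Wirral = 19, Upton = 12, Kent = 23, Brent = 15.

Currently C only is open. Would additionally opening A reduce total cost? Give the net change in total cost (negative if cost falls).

Current service cost with {C}: 867.
Adding A: each fleet base re-picks its cheapest; new service cost 745, saving 122.
Extra fixed cost: 124. Net change = 124 − 122 = 2.
(Totals: 962 → 964.)

No — net change +2 (cost rises by 2).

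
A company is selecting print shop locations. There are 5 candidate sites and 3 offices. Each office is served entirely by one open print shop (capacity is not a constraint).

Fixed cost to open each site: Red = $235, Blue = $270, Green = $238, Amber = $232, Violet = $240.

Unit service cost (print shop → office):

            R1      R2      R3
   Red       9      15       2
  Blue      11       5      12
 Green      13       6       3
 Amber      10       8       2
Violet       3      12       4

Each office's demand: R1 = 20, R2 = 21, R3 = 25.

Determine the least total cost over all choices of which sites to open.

Minimum total cost: 650

For any fixed open set, each office goes to its cheapest open site; total = fixed + service.
{Amber}: R1→Amber 10·20=200, R2→Amber 8·21=168, R3→Amber 2·25=50. Service 418; fixed 232; total 650.
{Violet}: service 412 + fixed 240 = 652
{Green}: service 461 + fixed 238 = 699
{Red, Blue, Green, Amber, Violet}: service 215 + fixed 1215 = 1430
No other subset beats 650.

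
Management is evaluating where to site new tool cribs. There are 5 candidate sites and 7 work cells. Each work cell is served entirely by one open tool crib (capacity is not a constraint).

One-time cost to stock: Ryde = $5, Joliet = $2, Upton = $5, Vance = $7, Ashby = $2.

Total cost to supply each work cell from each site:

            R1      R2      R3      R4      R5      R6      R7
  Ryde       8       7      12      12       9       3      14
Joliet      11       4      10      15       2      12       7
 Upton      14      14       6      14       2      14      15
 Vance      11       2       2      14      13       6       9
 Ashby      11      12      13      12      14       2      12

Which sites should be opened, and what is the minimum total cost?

Open Joliet, Vance and Ashby; minimum total cost 49.

For any fixed open set, each work cell goes to its cheapest open site; total = fixed + service.
{Joliet, Vance, Ashby}: R1→Joliet 11, R2→Vance 2, R3→Vance 2, R4→Ashby 12, R5→Joliet 2, R6→Ashby 2, R7→Joliet 7. Service 38; fixed 11; total 49.
{Ryde, Joliet, Vance}: service 36 + fixed 14 = 50
{Ryde, Joliet, Vance, Ashby}: R1→Ryde 8, R2→Vance 2, R3→Vance 2, R4→Ryde 12, R5→Joliet 2, R6→Ashby 2, R7→Joliet 7. Service 35; fixed 16; total 51.
{Ryde, Joliet, Upton, Vance, Ashby}: R1→Ryde 8, R2→Vance 2, R3→Vance 2, R4→Ryde 12, R5→Joliet 2, R6→Ashby 2, R7→Joliet 7. Service 35; fixed 21; total 56.
No other subset beats 49.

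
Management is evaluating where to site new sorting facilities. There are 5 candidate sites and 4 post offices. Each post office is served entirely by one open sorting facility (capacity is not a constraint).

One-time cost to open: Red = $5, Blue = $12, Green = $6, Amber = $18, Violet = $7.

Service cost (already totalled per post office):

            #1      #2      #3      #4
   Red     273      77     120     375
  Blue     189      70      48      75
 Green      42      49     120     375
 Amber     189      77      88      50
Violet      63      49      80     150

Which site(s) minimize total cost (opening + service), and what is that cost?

Open Blue, Green and Amber; minimum total cost 225.

For any fixed open set, each post office goes to its cheapest open site; total = fixed + service.
{Blue, Green, Amber}: #1→Green 42, #2→Green 49, #3→Blue 48, #4→Amber 50. Service 189; fixed 36; total 225.
{Red, Blue, Green, Amber}: service 189 + fixed 41 = 230
{Blue, Green}: #1→Green 42, #2→Green 49, #3→Blue 48, #4→Blue 75. Service 214; fixed 18; total 232.
{Red, Blue, Green, Amber, Violet}: #1→Green 42, #2→Green 49, #3→Blue 48, #4→Amber 50. Service 189; fixed 48; total 237.
No other subset beats 225.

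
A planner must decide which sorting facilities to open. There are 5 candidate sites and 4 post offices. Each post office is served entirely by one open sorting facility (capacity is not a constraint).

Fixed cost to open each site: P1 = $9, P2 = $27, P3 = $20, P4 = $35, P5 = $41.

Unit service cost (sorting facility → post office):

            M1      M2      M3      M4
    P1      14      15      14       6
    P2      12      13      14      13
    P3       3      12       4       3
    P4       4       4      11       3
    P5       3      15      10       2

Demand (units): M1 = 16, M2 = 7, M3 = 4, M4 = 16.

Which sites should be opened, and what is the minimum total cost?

Open P3 and P4; minimum total cost 195.

For any fixed open set, each post office goes to its cheapest open site; total = fixed + service.
{P3, P4}: M1→P3 3·16=48, M2→P4 4·7=28, M3→P3 4·4=16, M4→P3 3·16=48. Service 140; fixed 55; total 195.
{P1, P3, P4}: service 140 + fixed 64 = 204
{P3}: service 196 + fixed 20 = 216
{P1, P2, P3, P4, P5}: M1→P3 3·16=48, M2→P4 4·7=28, M3→P3 4·4=16, M4→P5 2·16=32. Service 124; fixed 132; total 256.
No other subset beats 195.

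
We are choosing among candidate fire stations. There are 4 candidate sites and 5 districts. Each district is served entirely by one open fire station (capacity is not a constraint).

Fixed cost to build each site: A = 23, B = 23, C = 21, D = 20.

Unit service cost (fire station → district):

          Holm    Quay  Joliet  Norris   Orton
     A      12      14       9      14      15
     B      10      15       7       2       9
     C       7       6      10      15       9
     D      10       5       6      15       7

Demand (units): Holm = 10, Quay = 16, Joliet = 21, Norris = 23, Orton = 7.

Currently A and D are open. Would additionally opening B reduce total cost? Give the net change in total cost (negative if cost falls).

Current service cost with {A, D}: 677.
Adding B: each district re-picks its cheapest; new service cost 401, saving 276.
Extra fixed cost: 23. Net change = 23 − 276 = -253.
(Totals: 720 → 467.)

Yes — net change −253 (cost falls by 253).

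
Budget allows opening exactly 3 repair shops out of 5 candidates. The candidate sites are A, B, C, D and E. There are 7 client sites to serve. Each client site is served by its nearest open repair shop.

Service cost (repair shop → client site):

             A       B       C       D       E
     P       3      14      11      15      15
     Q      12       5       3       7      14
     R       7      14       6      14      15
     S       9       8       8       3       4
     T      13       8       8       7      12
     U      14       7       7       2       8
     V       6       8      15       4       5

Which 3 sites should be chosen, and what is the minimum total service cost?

Choose A, C and D; total service cost 28.

With exactly 3 open, each client site uses its cheapest among the chosen.
{A, C, D}: P→A 3, Q→C 3, R→C 6, S→D 3, T→D 7, U→D 2, V→D 4. Service cost 28.
{A, B, D}: service cost 31
{A, D, E}: service cost 33
Among all 10 size-3 choices, {A, C, D} is lowest.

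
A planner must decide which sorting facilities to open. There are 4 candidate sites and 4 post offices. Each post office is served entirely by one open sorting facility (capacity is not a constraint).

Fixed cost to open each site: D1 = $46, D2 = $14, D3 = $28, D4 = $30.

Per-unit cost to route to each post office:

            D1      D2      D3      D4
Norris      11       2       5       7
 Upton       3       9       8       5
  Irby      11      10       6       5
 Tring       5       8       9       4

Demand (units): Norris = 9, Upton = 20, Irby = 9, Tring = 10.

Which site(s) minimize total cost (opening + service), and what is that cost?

For any fixed open set, each post office goes to its cheapest open site; total = fixed + service.
{D2, D4}: Norris→D2 2·9=18, Upton→D4 5·20=100, Irby→D4 5·9=45, Tring→D4 4·10=40. Service 203; fixed 44; total 247.
{D1, D2, D4}: service 163 + fixed 90 = 253
{D1, D2, D3}: service 182 + fixed 88 = 270
{D1, D2, D3, D4}: Norris→D2 2·9=18, Upton→D1 3·20=60, Irby→D4 5·9=45, Tring→D4 4·10=40. Service 163; fixed 118; total 281.
(All 15 nonempty subsets were checked; D2 and D4 is lowest.)

Open D2 and D4; minimum total cost 247.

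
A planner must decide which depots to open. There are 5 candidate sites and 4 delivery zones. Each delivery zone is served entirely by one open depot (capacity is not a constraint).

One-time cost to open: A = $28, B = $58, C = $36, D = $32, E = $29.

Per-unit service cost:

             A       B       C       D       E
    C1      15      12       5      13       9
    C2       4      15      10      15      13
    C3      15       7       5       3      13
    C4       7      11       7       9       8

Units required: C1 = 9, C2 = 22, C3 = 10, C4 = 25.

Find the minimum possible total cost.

For any fixed open set, each delivery zone goes to its cheapest open site; total = fixed + service.
{A, C}: C1→C 5·9=45, C2→A 4·22=88, C3→C 5·10=50, C4→A 7·25=175. Service 358; fixed 64; total 422.
{A, C, D}: service 338 + fixed 96 = 434
{A, C, E}: C1→C 5·9=45, C2→A 4·22=88, C3→C 5·10=50, C4→A 7·25=175. Service 358; fixed 93; total 451.
{A, B, C, D, E}: service 338 + fixed 183 = 521
No other subset beats 422.

Minimum total cost: 422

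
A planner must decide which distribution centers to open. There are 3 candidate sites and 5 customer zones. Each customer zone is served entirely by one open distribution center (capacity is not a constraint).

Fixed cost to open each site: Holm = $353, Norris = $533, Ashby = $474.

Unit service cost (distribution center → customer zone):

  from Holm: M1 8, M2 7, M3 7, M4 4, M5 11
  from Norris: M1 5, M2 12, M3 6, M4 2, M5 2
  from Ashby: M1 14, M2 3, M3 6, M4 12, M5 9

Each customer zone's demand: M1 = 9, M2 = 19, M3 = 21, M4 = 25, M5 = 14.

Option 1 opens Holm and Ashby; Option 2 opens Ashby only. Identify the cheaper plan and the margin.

Option 2 is cheaper by 99.

Option 1: {Holm, Ashby}: M1→Holm 8·9=72, M2→Ashby 3·19=57, M3→Ashby 6·21=126, M4→Holm 4·25=100, M5→Ashby 9·14=126. Service 481; fixed 827; total 1308.
Option 2: {Ashby}: M1→Ashby 14·9=126, M2→Ashby 3·19=57, M3→Ashby 6·21=126, M4→Ashby 12·25=300, M5→Ashby 9·14=126. Service 735; fixed 474; total 1209.
Difference: |1308 − 1209| = 99.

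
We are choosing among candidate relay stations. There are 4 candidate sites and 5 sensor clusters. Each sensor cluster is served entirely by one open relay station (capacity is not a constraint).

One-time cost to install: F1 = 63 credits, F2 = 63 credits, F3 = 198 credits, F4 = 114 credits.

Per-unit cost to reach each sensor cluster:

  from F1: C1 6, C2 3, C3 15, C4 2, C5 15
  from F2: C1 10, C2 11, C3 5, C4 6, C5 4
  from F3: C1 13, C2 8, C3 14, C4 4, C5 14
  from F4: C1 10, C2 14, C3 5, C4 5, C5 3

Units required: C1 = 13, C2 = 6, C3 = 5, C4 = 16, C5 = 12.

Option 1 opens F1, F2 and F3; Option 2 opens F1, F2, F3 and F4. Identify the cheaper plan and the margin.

Option 1 is cheaper by 102.

Option 1: {F1, F2, F3}: C1→F1 6·13=78, C2→F1 3·6=18, C3→F2 5·5=25, C4→F1 2·16=32, C5→F2 4·12=48. Service 201; fixed 324; total 525.
Option 2: {F1, F2, F3, F4}: C1→F1 6·13=78, C2→F1 3·6=18, C3→F2 5·5=25, C4→F1 2·16=32, C5→F4 3·12=36. Service 189; fixed 438; total 627.
Difference: |525 − 627| = 102.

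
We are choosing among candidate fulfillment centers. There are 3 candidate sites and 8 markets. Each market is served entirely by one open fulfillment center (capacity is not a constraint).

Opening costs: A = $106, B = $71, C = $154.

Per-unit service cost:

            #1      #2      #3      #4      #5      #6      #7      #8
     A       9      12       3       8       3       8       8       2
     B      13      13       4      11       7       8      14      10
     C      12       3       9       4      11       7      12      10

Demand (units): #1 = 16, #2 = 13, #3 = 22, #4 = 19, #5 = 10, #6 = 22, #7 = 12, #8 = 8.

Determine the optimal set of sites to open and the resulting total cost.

Open A and C; minimum total cost 881.

For any fixed open set, each market goes to its cheapest open site; total = fixed + service.
{A, C}: #1→A 9·16=144, #2→C 3·13=39, #3→A 3·22=66, #4→C 4·19=76, #5→A 3·10=30, #6→C 7·22=154, #7→A 8·12=96, #8→A 2·8=16. Service 621; fixed 260; total 881.
{A}: #1→A 9·16=144, #2→A 12·13=156, #3→A 3·22=66, #4→A 8·19=152, #5→A 3·10=30, #6→A 8·22=176, #7→A 8·12=96, #8→A 2·8=16. Service 836; fixed 106; total 942.
{A, B, C}: service 621 + fixed 331 = 952
{B}: service 1168 + fixed 71 = 1239
No other subset beats 881.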